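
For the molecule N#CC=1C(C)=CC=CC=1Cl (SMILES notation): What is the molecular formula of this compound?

C8H6ClN

Walk through each heavy atom and fill implicit hydrogens from standard valence (C 4, N 3, O 2, S 2, halogen 1):
  atom 1: N, bond orders sum to 3 (valence 3) → 0 H
  atom 2: C, bond orders sum to 4 (valence 4) → 0 H
  atom 3: C, bond orders sum to 4 (valence 4) → 0 H
  atom 4: C, bond orders sum to 4 (valence 4) → 0 H
  atom 5: C, bond orders sum to 1 (valence 4) → 3 H
  atom 6: C, bond orders sum to 3 (valence 4) → 1 H
  atom 7: C, bond orders sum to 3 (valence 4) → 1 H
  atom 8: C, bond orders sum to 3 (valence 4) → 1 H
  atom 9: C, bond orders sum to 4 (valence 4) → 0 H
  atom 10: Cl (halogen, monovalent) → 0 H
Totals → C:8, H:6, Cl:1, N:1.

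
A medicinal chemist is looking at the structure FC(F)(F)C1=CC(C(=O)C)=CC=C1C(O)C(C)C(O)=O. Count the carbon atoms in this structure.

Count every carbon token in the SMILES (each C, including those in ring-closure positions and inside branches).
Carbon count: 13.

13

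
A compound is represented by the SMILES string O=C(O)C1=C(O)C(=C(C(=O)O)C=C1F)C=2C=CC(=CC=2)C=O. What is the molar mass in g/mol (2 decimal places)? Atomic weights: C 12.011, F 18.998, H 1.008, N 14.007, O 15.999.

First, the molecular formula is C15H9FO6 (counting implicit H from valence).
  C: 15 × 12.011 = 180.165
  F: 1 × 18.998 = 18.998
  H: 9 × 1.008 = 9.072
  O: 6 × 15.999 = 95.994
Sum: 15×12.011 + 1×18.998 + 9×1.008 + 6×15.999 = 304.229 → 304.23 g/mol.

304.23 g/mol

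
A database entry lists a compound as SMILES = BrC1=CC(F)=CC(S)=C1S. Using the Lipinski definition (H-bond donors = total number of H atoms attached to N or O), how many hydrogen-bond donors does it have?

Donors: find every N or O and count the H atoms it carries.
  (no N or O atoms present)
Lipinski HBD = 0.

0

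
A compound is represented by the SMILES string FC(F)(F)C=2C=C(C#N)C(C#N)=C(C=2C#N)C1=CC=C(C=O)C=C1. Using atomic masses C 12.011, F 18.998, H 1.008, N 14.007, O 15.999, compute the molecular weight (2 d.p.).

First, the molecular formula is C17H6F3N3O (counting implicit H from valence).
  C: 17 × 12.011 = 204.187
  F: 3 × 18.998 = 56.994
  H: 6 × 1.008 = 6.048
  N: 3 × 14.007 = 42.021
  O: 1 × 15.999 = 15.999
Sum: 17×12.011 + 3×18.998 + 6×1.008 + 3×14.007 + 1×15.999 = 325.249 → 325.25 g/mol.

325.25 g/mol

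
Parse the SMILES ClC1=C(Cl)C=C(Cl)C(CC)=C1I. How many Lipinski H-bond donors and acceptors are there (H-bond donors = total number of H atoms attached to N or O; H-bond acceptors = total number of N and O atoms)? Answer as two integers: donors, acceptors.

0, 0

Donors: find every N or O and count the H atoms it carries.
  (no N or O atoms present)
Lipinski HBD = 0.
Acceptors: N atoms = 0, O atoms = 0 → HBA = 0.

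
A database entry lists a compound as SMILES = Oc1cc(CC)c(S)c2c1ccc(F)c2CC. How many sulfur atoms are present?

Scan the SMILES for S atoms (remember two-letter symbols like Cl and Br are single atoms).
Sulfur count: 1.

1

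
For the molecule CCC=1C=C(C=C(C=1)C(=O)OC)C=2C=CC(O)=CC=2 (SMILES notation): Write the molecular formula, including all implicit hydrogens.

C16H16O3

Walk through each heavy atom and fill implicit hydrogens from standard valence (C 4, N 3, O 2, S 2, halogen 1):
  atom 1: C, bond orders sum to 1 (valence 4) → 3 H
  atom 2: C, bond orders sum to 2 (valence 4) → 2 H
  atom 3: C, bond orders sum to 4 (valence 4) → 0 H
  atom 4: C, bond orders sum to 3 (valence 4) → 1 H
  atom 5: C, bond orders sum to 4 (valence 4) → 0 H
  atom 6: C, bond orders sum to 3 (valence 4) → 1 H
  atom 7: C, bond orders sum to 4 (valence 4) → 0 H
  atom 8: C, bond orders sum to 3 (valence 4) → 1 H
  atom 9: C, bond orders sum to 4 (valence 4) → 0 H
  atom 10: O, bond orders sum to 2 (valence 2) → 0 H
  atom 11: O, bond orders sum to 2 (valence 2) → 0 H
  atom 12: C, bond orders sum to 1 (valence 4) → 3 H
  atom 13: C, bond orders sum to 4 (valence 4) → 0 H
  atom 14: C, bond orders sum to 3 (valence 4) → 1 H
  atom 15: C, bond orders sum to 3 (valence 4) → 1 H
  atom 16: C, bond orders sum to 4 (valence 4) → 0 H
  atom 17: O, bond orders sum to 1 (valence 2) → 1 H
  atom 18: C, bond orders sum to 3 (valence 4) → 1 H
  atom 19: C, bond orders sum to 3 (valence 4) → 1 H
Totals → C:16, H:16, O:3.
In Hill order: C16H16O3.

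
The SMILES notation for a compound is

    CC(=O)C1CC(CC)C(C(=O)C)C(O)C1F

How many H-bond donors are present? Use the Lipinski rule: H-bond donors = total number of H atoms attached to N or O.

1

Donors: find every N or O and count the H atoms it carries.
  atom 3 (O): bond orders sum to 2 → 0 H
  atom 11 (O): bond orders sum to 2 → 0 H
  atom 14 (O): bond orders sum to 1 → 1 H
Lipinski HBD = 1.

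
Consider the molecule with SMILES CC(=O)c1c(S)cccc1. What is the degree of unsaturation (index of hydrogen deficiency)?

5

Molecular formula: C8H8OS.
DoU = (2C + 2 + N − H − X) / 2, where X is the halogen count and O/S are ignored.
    = (2·8 + 2 + 0 − 8 − 0) / 2 = 10 / 2 = 5.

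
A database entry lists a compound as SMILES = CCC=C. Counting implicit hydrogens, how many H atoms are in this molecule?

Walk through each heavy atom and fill implicit hydrogens from standard valence (C 4, N 3, O 2, S 2, halogen 1):
  atom 1: C, bond orders sum to 1 (valence 4) → 3 H
  atom 2: C, bond orders sum to 2 (valence 4) → 2 H
  atom 3: C, bond orders sum to 3 (valence 4) → 1 H
  atom 4: C, bond orders sum to 2 (valence 4) → 2 H
Total hydrogens: 8.

8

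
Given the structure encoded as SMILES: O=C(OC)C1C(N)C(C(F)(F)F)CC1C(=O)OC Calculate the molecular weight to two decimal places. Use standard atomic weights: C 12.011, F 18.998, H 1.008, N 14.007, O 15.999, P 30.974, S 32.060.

First, the molecular formula is C10H14F3NO4 (counting implicit H from valence).
  C: 10 × 12.011 = 120.110
  F: 3 × 18.998 = 56.994
  H: 14 × 1.008 = 14.112
  N: 1 × 14.007 = 14.007
  O: 4 × 15.999 = 63.996
Sum: 10×12.011 + 3×18.998 + 14×1.008 + 1×14.007 + 4×15.999 = 269.219 → 269.22 g/mol.

269.22 g/mol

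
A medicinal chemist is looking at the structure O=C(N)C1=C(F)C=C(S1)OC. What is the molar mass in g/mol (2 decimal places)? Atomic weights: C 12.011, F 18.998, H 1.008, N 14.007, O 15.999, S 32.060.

First, the molecular formula is C6H6FNO2S (counting implicit H from valence).
  C: 6 × 12.011 = 72.066
  F: 1 × 18.998 = 18.998
  H: 6 × 1.008 = 6.048
  N: 1 × 14.007 = 14.007
  O: 2 × 15.999 = 31.998
  S: 1 × 32.060 = 32.060
Sum: 6×12.011 + 1×18.998 + 6×1.008 + 1×14.007 + 2×15.999 + 1×32.060 = 175.177 → 175.18 g/mol.

175.18 g/mol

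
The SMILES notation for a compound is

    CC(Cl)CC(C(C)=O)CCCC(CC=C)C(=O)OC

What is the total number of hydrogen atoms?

Walk through each heavy atom and fill implicit hydrogens from standard valence (C 4, N 3, O 2, S 2, halogen 1):
  atom 1: C, bond orders sum to 1 (valence 4) → 3 H
  atom 2: C, bond orders sum to 3 (valence 4) → 1 H
  atom 3: Cl (halogen, monovalent) → 0 H
  atom 4: C, bond orders sum to 2 (valence 4) → 2 H
  atom 5: C, bond orders sum to 3 (valence 4) → 1 H
  atom 6: C, bond orders sum to 4 (valence 4) → 0 H
  atom 7: C, bond orders sum to 1 (valence 4) → 3 H
  atom 8: O, bond orders sum to 2 (valence 2) → 0 H
  atom 9: C, bond orders sum to 2 (valence 4) → 2 H
  atom 10: C, bond orders sum to 2 (valence 4) → 2 H
  atom 11: C, bond orders sum to 2 (valence 4) → 2 H
  atom 12: C, bond orders sum to 3 (valence 4) → 1 H
  atom 13: C, bond orders sum to 2 (valence 4) → 2 H
  atom 14: C, bond orders sum to 3 (valence 4) → 1 H
  atom 15: C, bond orders sum to 2 (valence 4) → 2 H
  atom 16: C, bond orders sum to 4 (valence 4) → 0 H
  atom 17: O, bond orders sum to 2 (valence 2) → 0 H
  atom 18: O, bond orders sum to 2 (valence 2) → 0 H
  atom 19: C, bond orders sum to 1 (valence 4) → 3 H
Total hydrogens: 25.

25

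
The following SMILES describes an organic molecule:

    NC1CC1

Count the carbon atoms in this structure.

Count every carbon token in the SMILES (each C, including those in ring-closure positions and inside branches).
Carbon count: 3.

3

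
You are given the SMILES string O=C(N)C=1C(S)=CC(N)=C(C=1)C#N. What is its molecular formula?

Walk through each heavy atom and fill implicit hydrogens from standard valence (C 4, N 3, O 2, S 2, halogen 1):
  atom 1: O, bond orders sum to 2 (valence 2) → 0 H
  atom 2: C, bond orders sum to 4 (valence 4) → 0 H
  atom 3: N, bond orders sum to 1 (valence 3) → 2 H
  atom 4: C, bond orders sum to 4 (valence 4) → 0 H
  atom 5: C, bond orders sum to 4 (valence 4) → 0 H
  atom 6: S, bond orders sum to 1 (valence 2) → 1 H
  atom 7: C, bond orders sum to 3 (valence 4) → 1 H
  atom 8: C, bond orders sum to 4 (valence 4) → 0 H
  atom 9: N, bond orders sum to 1 (valence 3) → 2 H
  atom 10: C, bond orders sum to 4 (valence 4) → 0 H
  atom 11: C, bond orders sum to 3 (valence 4) → 1 H
  atom 12: C, bond orders sum to 4 (valence 4) → 0 H
  atom 13: N, bond orders sum to 3 (valence 3) → 0 H
Totals → C:8, H:7, N:3, O:1, S:1.

C8H7N3OS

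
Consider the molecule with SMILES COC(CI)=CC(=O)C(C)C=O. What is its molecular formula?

Walk through each heavy atom and fill implicit hydrogens from standard valence (C 4, N 3, O 2, S 2, halogen 1):
  atom 1: C, bond orders sum to 1 (valence 4) → 3 H
  atom 2: O, bond orders sum to 2 (valence 2) → 0 H
  atom 3: C, bond orders sum to 4 (valence 4) → 0 H
  atom 4: C, bond orders sum to 2 (valence 4) → 2 H
  atom 5: I (halogen, monovalent) → 0 H
  atom 6: C, bond orders sum to 3 (valence 4) → 1 H
  atom 7: C, bond orders sum to 4 (valence 4) → 0 H
  atom 8: O, bond orders sum to 2 (valence 2) → 0 H
  atom 9: C, bond orders sum to 3 (valence 4) → 1 H
  atom 10: C, bond orders sum to 1 (valence 4) → 3 H
  atom 11: C, bond orders sum to 3 (valence 4) → 1 H
  atom 12: O, bond orders sum to 2 (valence 2) → 0 H
Totals → C:8, H:11, I:1, O:3.

C8H11IO3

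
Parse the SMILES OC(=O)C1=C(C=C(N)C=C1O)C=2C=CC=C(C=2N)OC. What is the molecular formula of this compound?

C14H14N2O4

Walk through each heavy atom and fill implicit hydrogens from standard valence (C 4, N 3, O 2, S 2, halogen 1):
  atom 1: O, bond orders sum to 1 (valence 2) → 1 H
  atom 2: C, bond orders sum to 4 (valence 4) → 0 H
  atom 3: O, bond orders sum to 2 (valence 2) → 0 H
  atom 4: C, bond orders sum to 4 (valence 4) → 0 H
  atom 5: C, bond orders sum to 4 (valence 4) → 0 H
  atom 6: C, bond orders sum to 3 (valence 4) → 1 H
  atom 7: C, bond orders sum to 4 (valence 4) → 0 H
  atom 8: N, bond orders sum to 1 (valence 3) → 2 H
  atom 9: C, bond orders sum to 3 (valence 4) → 1 H
  atom 10: C, bond orders sum to 4 (valence 4) → 0 H
  atom 11: O, bond orders sum to 1 (valence 2) → 1 H
  atom 12: C, bond orders sum to 4 (valence 4) → 0 H
  atom 13: C, bond orders sum to 3 (valence 4) → 1 H
  atom 14: C, bond orders sum to 3 (valence 4) → 1 H
  atom 15: C, bond orders sum to 3 (valence 4) → 1 H
  atom 16: C, bond orders sum to 4 (valence 4) → 0 H
  atom 17: C, bond orders sum to 4 (valence 4) → 0 H
  atom 18: N, bond orders sum to 1 (valence 3) → 2 H
  atom 19: O, bond orders sum to 2 (valence 2) → 0 H
  atom 20: C, bond orders sum to 1 (valence 4) → 3 H
Totals → C:14, H:14, N:2, O:4.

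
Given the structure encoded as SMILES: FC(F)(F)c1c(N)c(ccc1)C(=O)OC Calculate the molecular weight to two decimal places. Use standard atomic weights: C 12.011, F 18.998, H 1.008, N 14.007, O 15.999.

219.16 g/mol

First, the molecular formula is C9H8F3NO2 (counting implicit H from valence).
  C: 9 × 12.011 = 108.099
  F: 3 × 18.998 = 56.994
  H: 8 × 1.008 = 8.064
  N: 1 × 14.007 = 14.007
  O: 2 × 15.999 = 31.998
Sum: 9×12.011 + 3×18.998 + 8×1.008 + 1×14.007 + 2×15.999 = 219.162 → 219.16 g/mol.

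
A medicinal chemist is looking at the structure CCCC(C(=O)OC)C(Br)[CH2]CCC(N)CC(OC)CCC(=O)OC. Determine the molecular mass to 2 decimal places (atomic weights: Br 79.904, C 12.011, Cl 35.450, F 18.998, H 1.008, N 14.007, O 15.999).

424.38 g/mol

First, the molecular formula is C18H34BrNO5 (counting implicit H from valence).
  Br: 1 × 79.904 = 79.904
  C: 18 × 12.011 = 216.198
  H: 34 × 1.008 = 34.272
  N: 1 × 14.007 = 14.007
  O: 5 × 15.999 = 79.995
Sum: 1×79.904 + 18×12.011 + 34×1.008 + 1×14.007 + 5×15.999 = 424.376 → 424.38 g/mol.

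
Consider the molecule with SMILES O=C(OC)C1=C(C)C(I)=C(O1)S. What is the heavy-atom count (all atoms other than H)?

Every atom symbol written in the SMILES (organic subset) is one heavy atom; implicit H are not written.
Heavy atoms by element → C:7, I:1, O:3, S:1.
Total: 12.

12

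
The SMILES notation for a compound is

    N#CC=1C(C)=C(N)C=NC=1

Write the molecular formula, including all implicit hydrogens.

Walk through each heavy atom and fill implicit hydrogens from standard valence (C 4, N 3, O 2, S 2, halogen 1):
  atom 1: N, bond orders sum to 3 (valence 3) → 0 H
  atom 2: C, bond orders sum to 4 (valence 4) → 0 H
  atom 3: C, bond orders sum to 4 (valence 4) → 0 H
  atom 4: C, bond orders sum to 4 (valence 4) → 0 H
  atom 5: C, bond orders sum to 1 (valence 4) → 3 H
  atom 6: C, bond orders sum to 4 (valence 4) → 0 H
  atom 7: N, bond orders sum to 1 (valence 3) → 2 H
  atom 8: C, bond orders sum to 3 (valence 4) → 1 H
  atom 9: N, bond orders sum to 3 (valence 3) → 0 H
  atom 10: C, bond orders sum to 3 (valence 4) → 1 H
Totals → C:7, H:7, N:3.
In Hill order: C7H7N3.

C7H7N3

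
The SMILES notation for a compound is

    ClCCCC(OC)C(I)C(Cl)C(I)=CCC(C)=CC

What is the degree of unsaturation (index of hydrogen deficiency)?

Molecular formula: C14H22Cl2I2O.
DoU = (2C + 2 + N − H − X) / 2, where X is the halogen count and O/S are ignored.
    = (2·14 + 2 + 0 − 22 − 4) / 2 = 4 / 2 = 2.

2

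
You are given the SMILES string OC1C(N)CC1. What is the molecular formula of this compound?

Walk through each heavy atom and fill implicit hydrogens from standard valence (C 4, N 3, O 2, S 2, halogen 1):
  atom 1: O, bond orders sum to 1 (valence 2) → 1 H
  atom 2: C, bond orders sum to 3 (valence 4) → 1 H
  atom 3: C, bond orders sum to 3 (valence 4) → 1 H
  atom 4: N, bond orders sum to 1 (valence 3) → 2 H
  atom 5: C, bond orders sum to 2 (valence 4) → 2 H
  atom 6: C, bond orders sum to 2 (valence 4) → 2 H
Totals → C:4, H:9, N:1, O:1.

C4H9NO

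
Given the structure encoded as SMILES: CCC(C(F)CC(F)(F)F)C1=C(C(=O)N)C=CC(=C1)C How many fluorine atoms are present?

4

Scan the SMILES for F atoms (remember two-letter symbols like Cl and Br are single atoms).
Fluorine count: 4.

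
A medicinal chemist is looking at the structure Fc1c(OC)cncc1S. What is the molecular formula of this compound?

C6H6FNOS

Walk through each heavy atom and fill implicit hydrogens from standard valence (C 4, N 3, O 2, S 2, halogen 1); for lowercase aromatic atoms, an aromatic c carries 1 H when it has two neighbours and 0 H with three, and aromatic n carries 0 H:
  atom 1: F (halogen, monovalent) → 0 H
  atom 2: aromatic c, 3 neighbours → 0 H
  atom 3: aromatic c, 3 neighbours → 0 H
  atom 4: O, bond orders sum to 2 (valence 2) → 0 H
  atom 5: C, bond orders sum to 1 (valence 4) → 3 H
  atom 6: aromatic c, 2 neighbours → 1 H
  atom 7: aromatic n, 2 neighbours → 0 H
  atom 8: aromatic c, 2 neighbours → 1 H
  atom 9: aromatic c, 3 neighbours → 0 H
  atom 10: S, bond orders sum to 1 (valence 2) → 1 H
Totals → C:6, H:6, F:1, N:1, O:1, S:1.
In Hill order: C6H6FNOS.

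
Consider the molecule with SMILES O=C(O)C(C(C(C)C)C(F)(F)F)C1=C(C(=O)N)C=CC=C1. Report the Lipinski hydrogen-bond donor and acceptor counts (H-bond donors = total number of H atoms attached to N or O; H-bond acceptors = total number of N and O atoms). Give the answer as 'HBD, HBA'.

Donors: find every N or O and count the H atoms it carries.
  atom 1 (O): bond orders sum to 2 → 0 H
  atom 3 (O): bond orders sum to 1 → 1 H
  atom 16 (O): bond orders sum to 2 → 0 H
  atom 17 (N): bond orders sum to 1 → 2 H
Lipinski HBD = 3.
Acceptors: N atoms = 1, O atoms = 3 → HBA = 4.

3, 4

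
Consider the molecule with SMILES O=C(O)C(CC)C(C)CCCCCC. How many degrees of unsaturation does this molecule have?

1

Molecular formula: C12H24O2.
DoU = (2C + 2 + N − H − X) / 2, where X is the halogen count and O/S are ignored.
    = (2·12 + 2 + 0 − 24 − 0) / 2 = 2 / 2 = 1.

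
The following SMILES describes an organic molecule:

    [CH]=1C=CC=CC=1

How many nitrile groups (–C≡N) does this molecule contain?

Scan the SMILES for the nitrile motif — none present.

0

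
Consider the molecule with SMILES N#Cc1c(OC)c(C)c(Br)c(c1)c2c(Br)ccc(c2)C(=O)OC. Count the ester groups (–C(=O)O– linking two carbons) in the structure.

1

The ester motif appears at heavy-atom position 20 in the SMILES.
Other groups present: 1 ether, 1 nitrile.
Ester count: 1.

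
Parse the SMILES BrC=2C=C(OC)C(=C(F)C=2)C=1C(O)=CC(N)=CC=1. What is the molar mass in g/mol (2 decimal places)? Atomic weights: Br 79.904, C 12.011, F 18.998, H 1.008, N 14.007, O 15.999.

312.14 g/mol

First, the molecular formula is C13H11BrFNO2 (counting implicit H from valence).
  Br: 1 × 79.904 = 79.904
  C: 13 × 12.011 = 156.143
  F: 1 × 18.998 = 18.998
  H: 11 × 1.008 = 11.088
  N: 1 × 14.007 = 14.007
  O: 2 × 15.999 = 31.998
Sum: 1×79.904 + 13×12.011 + 1×18.998 + 11×1.008 + 1×14.007 + 2×15.999 = 312.138 → 312.14 g/mol.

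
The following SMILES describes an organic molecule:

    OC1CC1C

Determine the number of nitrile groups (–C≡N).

Scan the SMILES for the nitrile motif — none present.
Groups that are present: 1 hydroxyl.

0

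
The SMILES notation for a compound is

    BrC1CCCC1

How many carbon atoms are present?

Count every carbon token in the SMILES (each C, including those in ring-closure positions and inside branches).
Carbon count: 5.

5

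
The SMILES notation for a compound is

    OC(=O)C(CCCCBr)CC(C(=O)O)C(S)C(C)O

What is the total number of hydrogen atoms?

21

Walk through each heavy atom and fill implicit hydrogens from standard valence (C 4, N 3, O 2, S 2, halogen 1):
  atom 1: O, bond orders sum to 1 (valence 2) → 1 H
  atom 2: C, bond orders sum to 4 (valence 4) → 0 H
  atom 3: O, bond orders sum to 2 (valence 2) → 0 H
  atom 4: C, bond orders sum to 3 (valence 4) → 1 H
  atom 5: C, bond orders sum to 2 (valence 4) → 2 H
  atom 6: C, bond orders sum to 2 (valence 4) → 2 H
  atom 7: C, bond orders sum to 2 (valence 4) → 2 H
  atom 8: C, bond orders sum to 2 (valence 4) → 2 H
  atom 9: Br (halogen, monovalent) → 0 H
  atom 10: C, bond orders sum to 2 (valence 4) → 2 H
  atom 11: C, bond orders sum to 3 (valence 4) → 1 H
  atom 12: C, bond orders sum to 4 (valence 4) → 0 H
  atom 13: O, bond orders sum to 2 (valence 2) → 0 H
  atom 14: O, bond orders sum to 1 (valence 2) → 1 H
  atom 15: C, bond orders sum to 3 (valence 4) → 1 H
  atom 16: S, bond orders sum to 1 (valence 2) → 1 H
  atom 17: C, bond orders sum to 3 (valence 4) → 1 H
  atom 18: C, bond orders sum to 1 (valence 4) → 3 H
  atom 19: O, bond orders sum to 1 (valence 2) → 1 H
Total hydrogens: 21.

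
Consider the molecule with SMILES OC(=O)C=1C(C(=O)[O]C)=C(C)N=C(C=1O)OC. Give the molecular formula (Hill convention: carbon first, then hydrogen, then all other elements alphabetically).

C10H11NO6

Walk through each heavy atom and fill implicit hydrogens from standard valence (C 4, N 3, O 2, S 2, halogen 1):
  atom 1: O, bond orders sum to 1 (valence 2) → 1 H
  atom 2: C, bond orders sum to 4 (valence 4) → 0 H
  atom 3: O, bond orders sum to 2 (valence 2) → 0 H
  atom 4: C, bond orders sum to 4 (valence 4) → 0 H
  atom 5: C, bond orders sum to 4 (valence 4) → 0 H
  atom 6: C, bond orders sum to 4 (valence 4) → 0 H
  atom 7: O, bond orders sum to 2 (valence 2) → 0 H
  atom 8: O with explicit H count 0
  atom 9: C, bond orders sum to 1 (valence 4) → 3 H
  atom 10: C, bond orders sum to 4 (valence 4) → 0 H
  atom 11: C, bond orders sum to 1 (valence 4) → 3 H
  atom 12: N, bond orders sum to 3 (valence 3) → 0 H
  atom 13: C, bond orders sum to 4 (valence 4) → 0 H
  atom 14: C, bond orders sum to 4 (valence 4) → 0 H
  atom 15: O, bond orders sum to 1 (valence 2) → 1 H
  atom 16: O, bond orders sum to 2 (valence 2) → 0 H
  atom 17: C, bond orders sum to 1 (valence 4) → 3 H
Totals → C:10, H:11, N:1, O:6.
In Hill order: C10H11NO6.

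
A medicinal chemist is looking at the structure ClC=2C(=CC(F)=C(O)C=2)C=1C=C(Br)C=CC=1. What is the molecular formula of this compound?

C12H7BrClFO

Walk through each heavy atom and fill implicit hydrogens from standard valence (C 4, N 3, O 2, S 2, halogen 1):
  atom 1: Cl (halogen, monovalent) → 0 H
  atom 2: C, bond orders sum to 4 (valence 4) → 0 H
  atom 3: C, bond orders sum to 4 (valence 4) → 0 H
  atom 4: C, bond orders sum to 3 (valence 4) → 1 H
  atom 5: C, bond orders sum to 4 (valence 4) → 0 H
  atom 6: F (halogen, monovalent) → 0 H
  atom 7: C, bond orders sum to 4 (valence 4) → 0 H
  atom 8: O, bond orders sum to 1 (valence 2) → 1 H
  atom 9: C, bond orders sum to 3 (valence 4) → 1 H
  atom 10: C, bond orders sum to 4 (valence 4) → 0 H
  atom 11: C, bond orders sum to 3 (valence 4) → 1 H
  atom 12: C, bond orders sum to 4 (valence 4) → 0 H
  atom 13: Br (halogen, monovalent) → 0 H
  atom 14: C, bond orders sum to 3 (valence 4) → 1 H
  atom 15: C, bond orders sum to 3 (valence 4) → 1 H
  atom 16: C, bond orders sum to 3 (valence 4) → 1 H
Totals → C:12, H:7, Br:1, Cl:1, F:1, O:1.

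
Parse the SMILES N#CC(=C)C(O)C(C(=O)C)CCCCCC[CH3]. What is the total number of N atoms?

Scan the SMILES for N atoms (remember two-letter symbols like Cl and Br are single atoms).
Nitrogen count: 1.

1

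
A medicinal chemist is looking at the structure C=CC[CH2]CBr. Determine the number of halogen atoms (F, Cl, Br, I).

Halogen atoms appear at heavy-atom position 6 (1×Br).
Other groups present: 1 alkene.
Halogen count: 1.

1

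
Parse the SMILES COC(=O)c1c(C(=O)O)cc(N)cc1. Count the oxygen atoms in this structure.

Scan the SMILES for O atoms (remember two-letter symbols like Cl and Br are single atoms).
Oxygen count: 4.

4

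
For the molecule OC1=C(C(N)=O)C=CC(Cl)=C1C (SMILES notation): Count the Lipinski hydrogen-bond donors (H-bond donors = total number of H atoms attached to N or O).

Donors: find every N or O and count the H atoms it carries.
  atom 1 (O): bond orders sum to 1 → 1 H
  atom 5 (N): bond orders sum to 1 → 2 H
  atom 6 (O): bond orders sum to 2 → 0 H
Lipinski HBD = 3.

3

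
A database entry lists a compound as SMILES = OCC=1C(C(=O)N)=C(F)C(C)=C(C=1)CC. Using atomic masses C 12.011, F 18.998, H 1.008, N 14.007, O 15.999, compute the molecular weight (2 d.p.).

211.24 g/mol

First, the molecular formula is C11H14FNO2 (counting implicit H from valence).
  C: 11 × 12.011 = 132.121
  F: 1 × 18.998 = 18.998
  H: 14 × 1.008 = 14.112
  N: 1 × 14.007 = 14.007
  O: 2 × 15.999 = 31.998
Sum: 11×12.011 + 1×18.998 + 14×1.008 + 1×14.007 + 2×15.999 = 211.236 → 211.24 g/mol.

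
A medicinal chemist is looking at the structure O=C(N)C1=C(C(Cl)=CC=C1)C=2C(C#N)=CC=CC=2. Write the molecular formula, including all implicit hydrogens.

C14H9ClN2O

Walk through each heavy atom and fill implicit hydrogens from standard valence (C 4, N 3, O 2, S 2, halogen 1):
  atom 1: O, bond orders sum to 2 (valence 2) → 0 H
  atom 2: C, bond orders sum to 4 (valence 4) → 0 H
  atom 3: N, bond orders sum to 1 (valence 3) → 2 H
  atom 4: C, bond orders sum to 4 (valence 4) → 0 H
  atom 5: C, bond orders sum to 4 (valence 4) → 0 H
  atom 6: C, bond orders sum to 4 (valence 4) → 0 H
  atom 7: Cl (halogen, monovalent) → 0 H
  atom 8: C, bond orders sum to 3 (valence 4) → 1 H
  atom 9: C, bond orders sum to 3 (valence 4) → 1 H
  atom 10: C, bond orders sum to 3 (valence 4) → 1 H
  atom 11: C, bond orders sum to 4 (valence 4) → 0 H
  atom 12: C, bond orders sum to 4 (valence 4) → 0 H
  atom 13: C, bond orders sum to 4 (valence 4) → 0 H
  atom 14: N, bond orders sum to 3 (valence 3) → 0 H
  atom 15: C, bond orders sum to 3 (valence 4) → 1 H
  atom 16: C, bond orders sum to 3 (valence 4) → 1 H
  atom 17: C, bond orders sum to 3 (valence 4) → 1 H
  atom 18: C, bond orders sum to 3 (valence 4) → 1 H
Totals → C:14, H:9, Cl:1, N:2, O:1.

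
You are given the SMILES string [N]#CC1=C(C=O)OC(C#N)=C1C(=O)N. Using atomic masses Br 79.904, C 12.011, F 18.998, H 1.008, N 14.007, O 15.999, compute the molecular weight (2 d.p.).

First, the molecular formula is C8H3N3O3 (counting implicit H from valence).
  C: 8 × 12.011 = 96.088
  H: 3 × 1.008 = 3.024
  N: 3 × 14.007 = 42.021
  O: 3 × 15.999 = 47.997
Sum: 8×12.011 + 3×1.008 + 3×14.007 + 3×15.999 = 189.130 → 189.13 g/mol.

189.13 g/mol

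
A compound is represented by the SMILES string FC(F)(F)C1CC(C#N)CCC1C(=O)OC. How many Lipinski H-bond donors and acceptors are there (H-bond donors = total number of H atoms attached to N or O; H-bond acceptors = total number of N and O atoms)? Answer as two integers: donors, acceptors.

Donors: find every N or O and count the H atoms it carries.
  atom 9 (N): bond orders sum to 3 → 0 H
  atom 14 (O): bond orders sum to 2 → 0 H
  atom 15 (O): bond orders sum to 2 → 0 H
Lipinski HBD = 0.
Acceptors: N atoms = 1, O atoms = 2 → HBA = 3.

0, 3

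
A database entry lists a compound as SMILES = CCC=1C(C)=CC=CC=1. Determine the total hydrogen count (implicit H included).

12

Walk through each heavy atom and fill implicit hydrogens from standard valence (C 4, N 3, O 2, S 2, halogen 1):
  atom 1: C, bond orders sum to 1 (valence 4) → 3 H
  atom 2: C, bond orders sum to 2 (valence 4) → 2 H
  atom 3: C, bond orders sum to 4 (valence 4) → 0 H
  atom 4: C, bond orders sum to 4 (valence 4) → 0 H
  atom 5: C, bond orders sum to 1 (valence 4) → 3 H
  atom 6: C, bond orders sum to 3 (valence 4) → 1 H
  atom 7: C, bond orders sum to 3 (valence 4) → 1 H
  atom 8: C, bond orders sum to 3 (valence 4) → 1 H
  atom 9: C, bond orders sum to 3 (valence 4) → 1 H
Total hydrogens: 12.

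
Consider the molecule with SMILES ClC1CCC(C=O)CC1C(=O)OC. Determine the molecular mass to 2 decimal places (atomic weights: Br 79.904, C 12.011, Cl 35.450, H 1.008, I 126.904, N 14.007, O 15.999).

First, the molecular formula is C9H13ClO3 (counting implicit H from valence).
  C: 9 × 12.011 = 108.099
  Cl: 1 × 35.450 = 35.450
  H: 13 × 1.008 = 13.104
  O: 3 × 15.999 = 47.997
Sum: 9×12.011 + 1×35.450 + 13×1.008 + 3×15.999 = 204.650 → 204.65 g/mol.

204.65 g/mol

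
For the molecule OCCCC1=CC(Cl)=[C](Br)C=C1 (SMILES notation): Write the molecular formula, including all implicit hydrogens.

C9H10BrClO

Walk through each heavy atom and fill implicit hydrogens from standard valence (C 4, N 3, O 2, S 2, halogen 1):
  atom 1: O, bond orders sum to 1 (valence 2) → 1 H
  atom 2: C, bond orders sum to 2 (valence 4) → 2 H
  atom 3: C, bond orders sum to 2 (valence 4) → 2 H
  atom 4: C, bond orders sum to 2 (valence 4) → 2 H
  atom 5: C, bond orders sum to 4 (valence 4) → 0 H
  atom 6: C, bond orders sum to 3 (valence 4) → 1 H
  atom 7: C, bond orders sum to 4 (valence 4) → 0 H
  atom 8: Cl (halogen, monovalent) → 0 H
  atom 9: C with explicit H count 0
  atom 10: Br (halogen, monovalent) → 0 H
  atom 11: C, bond orders sum to 3 (valence 4) → 1 H
  atom 12: C, bond orders sum to 3 (valence 4) → 1 H
Totals → C:9, H:10, Br:1, Cl:1, O:1.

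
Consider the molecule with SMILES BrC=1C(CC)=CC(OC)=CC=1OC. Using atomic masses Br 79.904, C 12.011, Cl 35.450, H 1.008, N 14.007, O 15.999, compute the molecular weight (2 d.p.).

245.12 g/mol

First, the molecular formula is C10H13BrO2 (counting implicit H from valence).
  Br: 1 × 79.904 = 79.904
  C: 10 × 12.011 = 120.110
  H: 13 × 1.008 = 13.104
  O: 2 × 15.999 = 31.998
Sum: 1×79.904 + 10×12.011 + 13×1.008 + 2×15.999 = 245.116 → 245.12 g/mol.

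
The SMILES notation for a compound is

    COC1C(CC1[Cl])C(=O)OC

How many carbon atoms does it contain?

7

Count every carbon token in the SMILES (each C, including those in ring-closure positions and inside branches).
Carbon count: 7.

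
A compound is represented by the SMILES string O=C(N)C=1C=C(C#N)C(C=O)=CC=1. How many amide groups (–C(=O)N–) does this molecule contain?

The amide motif appears at heavy-atom position 2 in the SMILES.
Other groups present: 1 aldehyde, 1 nitrile.
Amide count: 1.

1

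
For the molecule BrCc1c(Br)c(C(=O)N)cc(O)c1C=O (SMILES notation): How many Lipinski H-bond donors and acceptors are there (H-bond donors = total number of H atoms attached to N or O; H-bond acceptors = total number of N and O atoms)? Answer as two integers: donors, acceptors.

3, 4

Donors: find every N or O and count the H atoms it carries.
  atom 8 (O): bond orders sum to 2 → 0 H
  atom 9 (N): bond orders sum to 1 → 2 H
  atom 12 (O): bond orders sum to 1 → 1 H
  atom 15 (O): bond orders sum to 2 → 0 H
Lipinski HBD = 3.
Acceptors: N atoms = 1, O atoms = 3 → HBA = 4.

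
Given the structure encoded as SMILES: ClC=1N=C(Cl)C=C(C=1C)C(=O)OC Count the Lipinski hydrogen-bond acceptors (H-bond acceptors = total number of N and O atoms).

N atoms: 1; O atoms: 2.
Lipinski HBA = 1 + 2 = 3.

3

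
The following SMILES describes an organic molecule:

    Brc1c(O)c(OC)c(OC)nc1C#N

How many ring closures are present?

In SMILES, each pair of matching ring-closure digits denotes one ring-closing bond; the number of such bonds equals the number of independent rings.
Ring-closure bonds here: 1.

1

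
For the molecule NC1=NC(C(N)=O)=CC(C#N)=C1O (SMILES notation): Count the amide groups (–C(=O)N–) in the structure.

The amide motif appears at heavy-atom position 5 in the SMILES.
Other groups present: 1 hydroxyl, 1 nitrile, 1 primary amine.
Amide count: 1.

1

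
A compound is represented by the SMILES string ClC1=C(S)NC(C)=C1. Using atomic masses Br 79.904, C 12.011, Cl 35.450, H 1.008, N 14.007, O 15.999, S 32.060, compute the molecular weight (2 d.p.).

147.62 g/mol

First, the molecular formula is C5H6ClNS (counting implicit H from valence).
  C: 5 × 12.011 = 60.055
  Cl: 1 × 35.450 = 35.450
  H: 6 × 1.008 = 6.048
  N: 1 × 14.007 = 14.007
  S: 1 × 32.060 = 32.060
Sum: 5×12.011 + 1×35.450 + 6×1.008 + 1×14.007 + 1×32.060 = 147.620 → 147.62 g/mol.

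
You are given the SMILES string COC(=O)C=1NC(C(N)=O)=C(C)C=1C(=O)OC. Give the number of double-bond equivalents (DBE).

Molecular formula: C10H12N2O5.
DoU = (2C + 2 + N − H − X) / 2, where X is the halogen count and O/S are ignored.
    = (2·10 + 2 + 2 − 12 − 0) / 2 = 12 / 2 = 6.

6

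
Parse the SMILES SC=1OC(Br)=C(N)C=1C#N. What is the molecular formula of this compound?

Walk through each heavy atom and fill implicit hydrogens from standard valence (C 4, N 3, O 2, S 2, halogen 1):
  atom 1: S, bond orders sum to 1 (valence 2) → 1 H
  atom 2: C, bond orders sum to 4 (valence 4) → 0 H
  atom 3: O, bond orders sum to 2 (valence 2) → 0 H
  atom 4: C, bond orders sum to 4 (valence 4) → 0 H
  atom 5: Br (halogen, monovalent) → 0 H
  atom 6: C, bond orders sum to 4 (valence 4) → 0 H
  atom 7: N, bond orders sum to 1 (valence 3) → 2 H
  atom 8: C, bond orders sum to 4 (valence 4) → 0 H
  atom 9: C, bond orders sum to 4 (valence 4) → 0 H
  atom 10: N, bond orders sum to 3 (valence 3) → 0 H
Totals → C:5, H:3, Br:1, N:2, O:1, S:1.

C5H3BrN2OS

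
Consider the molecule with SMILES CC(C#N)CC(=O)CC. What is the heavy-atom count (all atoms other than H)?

Every atom symbol written in the SMILES (organic subset) is one heavy atom; implicit H are not written.
Heavy atoms by element → C:7, N:1, O:1.
Total: 9.

9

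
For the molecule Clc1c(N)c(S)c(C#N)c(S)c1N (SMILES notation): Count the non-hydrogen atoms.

13

Every atom symbol written in the SMILES (organic subset) is one heavy atom; implicit H are not written.
Heavy atoms by element → C:7, Cl:1, N:3, S:2.
Total: 13.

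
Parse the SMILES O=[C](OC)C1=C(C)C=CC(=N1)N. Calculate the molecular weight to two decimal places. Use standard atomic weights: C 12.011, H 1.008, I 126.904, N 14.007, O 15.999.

166.18 g/mol

First, the molecular formula is C8H10N2O2 (counting implicit H from valence).
  C: 8 × 12.011 = 96.088
  H: 10 × 1.008 = 10.080
  N: 2 × 14.007 = 28.014
  O: 2 × 15.999 = 31.998
Sum: 8×12.011 + 10×1.008 + 2×14.007 + 2×15.999 = 166.180 → 166.18 g/mol.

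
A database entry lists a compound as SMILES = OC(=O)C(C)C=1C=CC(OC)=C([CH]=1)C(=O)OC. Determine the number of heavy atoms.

17

Every atom symbol written in the SMILES (organic subset) is one heavy atom; implicit H are not written.
Heavy atoms by element → C:12, O:5.
Total: 17.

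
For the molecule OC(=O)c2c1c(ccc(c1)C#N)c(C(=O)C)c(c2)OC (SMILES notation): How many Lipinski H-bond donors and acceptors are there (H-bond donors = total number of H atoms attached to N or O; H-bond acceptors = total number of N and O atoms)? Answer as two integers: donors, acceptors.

Donors: find every N or O and count the H atoms it carries.
  atom 1 (O): bond orders sum to 1 → 1 H
  atom 3 (O): bond orders sum to 2 → 0 H
  atom 12 (N): bond orders sum to 3 → 0 H
  atom 15 (O): bond orders sum to 2 → 0 H
  atom 19 (O): bond orders sum to 2 → 0 H
Lipinski HBD = 1.
Acceptors: N atoms = 1, O atoms = 4 → HBA = 5.

1, 5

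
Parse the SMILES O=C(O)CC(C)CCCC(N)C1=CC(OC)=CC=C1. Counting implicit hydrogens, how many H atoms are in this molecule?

Walk through each heavy atom and fill implicit hydrogens from standard valence (C 4, N 3, O 2, S 2, halogen 1):
  atom 1: O, bond orders sum to 2 (valence 2) → 0 H
  atom 2: C, bond orders sum to 4 (valence 4) → 0 H
  atom 3: O, bond orders sum to 1 (valence 2) → 1 H
  atom 4: C, bond orders sum to 2 (valence 4) → 2 H
  atom 5: C, bond orders sum to 3 (valence 4) → 1 H
  atom 6: C, bond orders sum to 1 (valence 4) → 3 H
  atom 7: C, bond orders sum to 2 (valence 4) → 2 H
  atom 8: C, bond orders sum to 2 (valence 4) → 2 H
  atom 9: C, bond orders sum to 2 (valence 4) → 2 H
  atom 10: C, bond orders sum to 3 (valence 4) → 1 H
  atom 11: N, bond orders sum to 1 (valence 3) → 2 H
  atom 12: C, bond orders sum to 4 (valence 4) → 0 H
  atom 13: C, bond orders sum to 3 (valence 4) → 1 H
  atom 14: C, bond orders sum to 4 (valence 4) → 0 H
  atom 15: O, bond orders sum to 2 (valence 2) → 0 H
  atom 16: C, bond orders sum to 1 (valence 4) → 3 H
  atom 17: C, bond orders sum to 3 (valence 4) → 1 H
  atom 18: C, bond orders sum to 3 (valence 4) → 1 H
  atom 19: C, bond orders sum to 3 (valence 4) → 1 H
Total hydrogens: 23.

23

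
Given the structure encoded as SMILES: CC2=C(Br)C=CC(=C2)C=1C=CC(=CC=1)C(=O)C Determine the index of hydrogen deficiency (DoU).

9

Degree of unsaturation = (number of rings) + (number of π bonds).
Ring closures in the SMILES: 2.
π bonds: 7 double bonds (each 1 DoU) → 7 DoU from unsaturation.
Total DoU = 2 + 7 = 9.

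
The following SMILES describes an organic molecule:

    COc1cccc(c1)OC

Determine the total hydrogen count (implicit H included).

Walk through each heavy atom and fill implicit hydrogens from standard valence (C 4, N 3, O 2, S 2, halogen 1); for lowercase aromatic atoms, an aromatic c carries 1 H when it has two neighbours and 0 H with three, and aromatic n carries 0 H:
  atom 1: C, bond orders sum to 1 (valence 4) → 3 H
  atom 2: O, bond orders sum to 2 (valence 2) → 0 H
  atom 3: aromatic c, 3 neighbours → 0 H
  atom 4: aromatic c, 2 neighbours → 1 H
  atom 5: aromatic c, 2 neighbours → 1 H
  atom 6: aromatic c, 2 neighbours → 1 H
  atom 7: aromatic c, 3 neighbours → 0 H
  atom 8: aromatic c, 2 neighbours → 1 H
  atom 9: O, bond orders sum to 2 (valence 2) → 0 H
  atom 10: C, bond orders sum to 1 (valence 4) → 3 H
Total hydrogens: 10.

10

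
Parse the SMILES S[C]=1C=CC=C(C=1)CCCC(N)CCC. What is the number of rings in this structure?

1

In SMILES, each pair of matching ring-closure digits denotes one ring-closing bond; the number of such bonds equals the number of independent rings.
Ring-closure bonds here: 1.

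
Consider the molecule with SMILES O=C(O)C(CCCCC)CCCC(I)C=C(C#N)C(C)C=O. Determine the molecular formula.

Walk through each heavy atom and fill implicit hydrogens from standard valence (C 4, N 3, O 2, S 2, halogen 1):
  atom 1: O, bond orders sum to 2 (valence 2) → 0 H
  atom 2: C, bond orders sum to 4 (valence 4) → 0 H
  atom 3: O, bond orders sum to 1 (valence 2) → 1 H
  atom 4: C, bond orders sum to 3 (valence 4) → 1 H
  atom 5: C, bond orders sum to 2 (valence 4) → 2 H
  atom 6: C, bond orders sum to 2 (valence 4) → 2 H
  atom 7: C, bond orders sum to 2 (valence 4) → 2 H
  atom 8: C, bond orders sum to 2 (valence 4) → 2 H
  atom 9: C, bond orders sum to 1 (valence 4) → 3 H
  atom 10: C, bond orders sum to 2 (valence 4) → 2 H
  atom 11: C, bond orders sum to 2 (valence 4) → 2 H
  atom 12: C, bond orders sum to 2 (valence 4) → 2 H
  atom 13: C, bond orders sum to 3 (valence 4) → 1 H
  atom 14: I (halogen, monovalent) → 0 H
  atom 15: C, bond orders sum to 3 (valence 4) → 1 H
  atom 16: C, bond orders sum to 4 (valence 4) → 0 H
  atom 17: C, bond orders sum to 4 (valence 4) → 0 H
  atom 18: N, bond orders sum to 3 (valence 3) → 0 H
  atom 19: C, bond orders sum to 3 (valence 4) → 1 H
  atom 20: C, bond orders sum to 1 (valence 4) → 3 H
  atom 21: C, bond orders sum to 3 (valence 4) → 1 H
  atom 22: O, bond orders sum to 2 (valence 2) → 0 H
Totals → C:17, H:26, I:1, N:1, O:3.
In Hill order: C17H26INO3.

C17H26INO3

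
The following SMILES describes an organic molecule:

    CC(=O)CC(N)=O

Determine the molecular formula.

C4H7NO2

Walk through each heavy atom and fill implicit hydrogens from standard valence (C 4, N 3, O 2, S 2, halogen 1):
  atom 1: C, bond orders sum to 1 (valence 4) → 3 H
  atom 2: C, bond orders sum to 4 (valence 4) → 0 H
  atom 3: O, bond orders sum to 2 (valence 2) → 0 H
  atom 4: C, bond orders sum to 2 (valence 4) → 2 H
  atom 5: C, bond orders sum to 4 (valence 4) → 0 H
  atom 6: N, bond orders sum to 1 (valence 3) → 2 H
  atom 7: O, bond orders sum to 2 (valence 2) → 0 H
Totals → C:4, H:7, N:1, O:2.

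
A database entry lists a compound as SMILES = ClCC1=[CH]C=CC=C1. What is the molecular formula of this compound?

Walk through each heavy atom and fill implicit hydrogens from standard valence (C 4, N 3, O 2, S 2, halogen 1):
  atom 1: Cl (halogen, monovalent) → 0 H
  atom 2: C, bond orders sum to 2 (valence 4) → 2 H
  atom 3: C, bond orders sum to 4 (valence 4) → 0 H
  atom 4: C with explicit H count 1
  atom 5: C, bond orders sum to 3 (valence 4) → 1 H
  atom 6: C, bond orders sum to 3 (valence 4) → 1 H
  atom 7: C, bond orders sum to 3 (valence 4) → 1 H
  atom 8: C, bond orders sum to 3 (valence 4) → 1 H
Totals → C:7, H:7, Cl:1.

C7H7Cl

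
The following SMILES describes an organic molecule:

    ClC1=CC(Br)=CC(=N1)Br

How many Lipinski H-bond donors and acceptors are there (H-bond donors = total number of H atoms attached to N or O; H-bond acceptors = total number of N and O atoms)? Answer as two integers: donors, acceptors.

0, 1

Donors: find every N or O and count the H atoms it carries.
  atom 8 (N): bond orders sum to 3 → 0 H
Lipinski HBD = 0.
Acceptors: N atoms = 1, O atoms = 0 → HBA = 1.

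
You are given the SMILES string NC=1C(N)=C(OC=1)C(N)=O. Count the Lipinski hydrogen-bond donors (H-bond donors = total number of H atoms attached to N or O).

6

Donors: find every N or O and count the H atoms it carries.
  atom 1 (N): bond orders sum to 1 → 2 H
  atom 4 (N): bond orders sum to 1 → 2 H
  atom 6 (O): bond orders sum to 2 → 0 H
  atom 9 (N): bond orders sum to 1 → 2 H
  atom 10 (O): bond orders sum to 2 → 0 H
Lipinski HBD = 6.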